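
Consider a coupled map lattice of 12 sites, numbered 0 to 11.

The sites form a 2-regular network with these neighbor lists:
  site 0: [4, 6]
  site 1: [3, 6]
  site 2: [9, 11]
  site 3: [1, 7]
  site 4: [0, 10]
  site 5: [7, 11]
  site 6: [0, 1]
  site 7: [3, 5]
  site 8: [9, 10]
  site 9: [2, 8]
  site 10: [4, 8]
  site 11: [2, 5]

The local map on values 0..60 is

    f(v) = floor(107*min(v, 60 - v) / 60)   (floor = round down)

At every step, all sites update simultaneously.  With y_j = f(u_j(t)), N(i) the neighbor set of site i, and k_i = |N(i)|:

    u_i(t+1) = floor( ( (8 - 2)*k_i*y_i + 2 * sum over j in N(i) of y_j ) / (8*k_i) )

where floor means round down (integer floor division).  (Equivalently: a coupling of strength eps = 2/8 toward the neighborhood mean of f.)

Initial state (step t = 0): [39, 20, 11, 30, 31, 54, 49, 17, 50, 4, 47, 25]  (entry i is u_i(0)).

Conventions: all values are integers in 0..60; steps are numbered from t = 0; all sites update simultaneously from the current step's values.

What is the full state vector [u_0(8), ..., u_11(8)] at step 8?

Answer: [39, 46, 40, 35, 27, 29, 44, 46, 39, 30, 38, 36]

Derivation:
t=0: [39, 20, 11, 30, 31, 54, 49, 17, 50, 4, 47, 25]
t=1: [36, 35, 20, 47, 45, 16, 23, 30, 16, 9, 25, 36]
t=2: [39, 41, 33, 29, 30, 32, 41, 46, 28, 19, 39, 39]
t=3: [38, 35, 44, 45, 49, 44, 33, 30, 45, 36, 40, 39]
t=4: [37, 42, 30, 31, 23, 32, 46, 46, 29, 38, 31, 34]
t=5: [38, 33, 50, 45, 42, 45, 27, 30, 49, 42, 49, 47]
t=6: [39, 45, 19, 32, 31, 29, 46, 46, 20, 28, 20, 22]
t=7: [37, 28, 35, 43, 47, 46, 25, 30, 36, 45, 37, 39]
t=8: [39, 46, 40, 35, 27, 29, 44, 46, 39, 30, 38, 36]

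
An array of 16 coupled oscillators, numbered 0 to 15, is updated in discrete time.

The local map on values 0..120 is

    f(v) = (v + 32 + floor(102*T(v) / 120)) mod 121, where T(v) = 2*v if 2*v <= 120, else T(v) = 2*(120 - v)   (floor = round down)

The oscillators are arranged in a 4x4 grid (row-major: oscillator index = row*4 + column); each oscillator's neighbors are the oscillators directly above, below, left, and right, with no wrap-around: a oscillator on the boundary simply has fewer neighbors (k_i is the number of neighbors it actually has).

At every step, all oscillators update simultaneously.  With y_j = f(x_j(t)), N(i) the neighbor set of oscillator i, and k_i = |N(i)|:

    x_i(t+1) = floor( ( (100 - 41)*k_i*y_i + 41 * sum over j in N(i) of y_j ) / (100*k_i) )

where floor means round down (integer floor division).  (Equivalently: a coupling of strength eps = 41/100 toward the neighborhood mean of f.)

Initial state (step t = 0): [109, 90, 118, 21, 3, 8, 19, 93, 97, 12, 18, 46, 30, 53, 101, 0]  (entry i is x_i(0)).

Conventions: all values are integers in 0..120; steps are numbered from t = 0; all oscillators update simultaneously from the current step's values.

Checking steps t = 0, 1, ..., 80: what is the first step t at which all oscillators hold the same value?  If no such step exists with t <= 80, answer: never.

Answer: never
Key observation: The state at step 14 reappears at step 16 — the system is in a cycle of period 2 from step 14 on.  No step 0..16 is synchronized, and the cycle repeats forever, so no step up to 80 (or ever) has all oscillators equal.

Derivation:
t=0: [109, 90, 118, 21, 3, 8, 19, 93, 97, 12, 18, 46, 30, 53, 101, 0]  (not all equal)
t=1: [41, 47, 49, 68, 42, 55, 70, 57, 57, 61, 70, 42, 87, 62, 48, 35]  (not all equal)
t=2: [24, 38, 48, 61, 33, 55, 62, 59, 58, 69, 59, 32, 59, 64, 43, 16]  (not all equal)
t=3: [59, 34, 44, 65, 30, 50, 66, 76, 58, 66, 70, 99, 69, 63, 45, 73]  (not all equal)
t=4: [64, 20, 36, 59, 91, 52, 60, 60, 73, 65, 60, 52, 67, 63, 46, 52]  (not all equal)
t=5: [69, 68, 36, 57, 55, 58, 64, 69, 62, 67, 66, 57, 67, 64, 47, 47]  (not all equal)
t=6: [64, 58, 32, 52, 62, 66, 62, 66, 68, 68, 64, 61, 69, 64, 45, 42]  (not all equal)
t=7: [69, 74, 95, 68, 69, 68, 75, 66, 67, 67, 66, 64, 67, 63, 41, 35]  (not all equal)
t=8: [65, 61, 54, 63, 66, 66, 62, 67, 67, 68, 62, 60, 68, 62, 31, 21]  (not all equal)
t=9: [69, 68, 62, 66, 68, 68, 68, 69, 67, 68, 75, 74, 68, 75, 99, 90]  (not all equal)
t=10: [66, 67, 69, 68, 67, 67, 66, 66, 67, 66, 61, 61, 66, 61, 50, 52]  (not all equal)
t=11: [68, 67, 66, 67, 68, 68, 68, 68, 68, 68, 68, 68, 68, 67, 53, 54]  (not all equal)
t=12: [67, 67, 67, 67, 67, 67, 67, 67, 67, 67, 65, 65, 67, 65, 57, 57]  (not all equal)
t=13: [68, 68, 68, 68, 68, 68, 68, 68, 68, 68, 68, 68, 68, 68, 65, 65]  (not all equal)
t=14: [67, 67, 67, 67, 67, 67, 67, 67, 67, 67, 67, 67, 67, 67, 68, 68]  (not all equal)
t=15: [68, 68, 68, 68, 68, 68, 68, 68, 68, 68, 67, 67, 68, 67, 67, 67]  (not all equal)
t=16: [67, 67, 67, 67, 67, 67, 67, 67, 67, 67, 67, 67, 67, 67, 68, 68]  (not all equal)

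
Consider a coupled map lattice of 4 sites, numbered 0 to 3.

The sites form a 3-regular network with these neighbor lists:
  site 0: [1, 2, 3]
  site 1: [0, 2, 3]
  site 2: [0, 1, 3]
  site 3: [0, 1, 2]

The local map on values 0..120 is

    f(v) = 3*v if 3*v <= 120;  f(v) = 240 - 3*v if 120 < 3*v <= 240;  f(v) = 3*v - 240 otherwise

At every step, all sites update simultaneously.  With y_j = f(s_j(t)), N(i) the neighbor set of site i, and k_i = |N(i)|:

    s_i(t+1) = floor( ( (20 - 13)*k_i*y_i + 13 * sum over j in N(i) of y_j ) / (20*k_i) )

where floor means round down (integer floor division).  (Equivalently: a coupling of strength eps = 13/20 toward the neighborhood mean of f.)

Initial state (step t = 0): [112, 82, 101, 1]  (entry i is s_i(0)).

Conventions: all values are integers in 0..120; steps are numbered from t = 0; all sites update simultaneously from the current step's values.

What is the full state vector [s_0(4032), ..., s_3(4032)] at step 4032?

Simulating step by step:
t=0: [112, 82, 101, 1]
t=1: [49, 37, 44, 36]
t=2: [103, 105, 105, 105]
t=3: [72, 73, 73, 73]
t=4: [22, 21, 21, 21]
t=5: [64, 63, 63, 63]
t=6: [49, 50, 50, 50]
t=7: [91, 90, 90, 90]
t=8: [31, 30, 30, 30]
t=9: [91, 90, 90, 90]

Answer: [31, 30, 30, 30]
Key observation: The state at step 7, [91, 90, 90, 90], reappears at step 9: the system is in a cycle of period 2 from step 7 on.  Therefore the state at step 4032 equals the state at step 7 + ((4032 - 7) mod 2) = 8, which is [31, 30, 30, 30].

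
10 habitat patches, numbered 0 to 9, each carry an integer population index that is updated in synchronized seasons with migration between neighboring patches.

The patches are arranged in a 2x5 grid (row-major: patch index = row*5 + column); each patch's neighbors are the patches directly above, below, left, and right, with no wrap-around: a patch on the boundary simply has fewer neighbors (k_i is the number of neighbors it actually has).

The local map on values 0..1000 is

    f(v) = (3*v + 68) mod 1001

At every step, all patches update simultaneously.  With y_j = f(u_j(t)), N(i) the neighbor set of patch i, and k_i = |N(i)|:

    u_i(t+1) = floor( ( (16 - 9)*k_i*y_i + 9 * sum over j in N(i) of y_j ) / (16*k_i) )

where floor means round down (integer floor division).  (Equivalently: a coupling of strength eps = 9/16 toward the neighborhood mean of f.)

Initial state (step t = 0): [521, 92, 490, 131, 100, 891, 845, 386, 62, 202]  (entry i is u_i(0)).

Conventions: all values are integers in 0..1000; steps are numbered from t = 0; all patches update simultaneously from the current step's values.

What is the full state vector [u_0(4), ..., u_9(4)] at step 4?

Answer: [563, 496, 475, 719, 747, 464, 525, 639, 759, 657]

Derivation:
t=0: [521, 92, 490, 131, 100, 891, 845, 386, 62, 202]
t=1: [580, 482, 428, 419, 480, 669, 508, 359, 366, 469]
t=2: [517, 552, 337, 333, 446, 425, 395, 270, 248, 396]
t=3: [569, 494, 346, 271, 267, 394, 474, 598, 580, 453]
t=4: [563, 496, 475, 719, 747, 464, 525, 639, 759, 657]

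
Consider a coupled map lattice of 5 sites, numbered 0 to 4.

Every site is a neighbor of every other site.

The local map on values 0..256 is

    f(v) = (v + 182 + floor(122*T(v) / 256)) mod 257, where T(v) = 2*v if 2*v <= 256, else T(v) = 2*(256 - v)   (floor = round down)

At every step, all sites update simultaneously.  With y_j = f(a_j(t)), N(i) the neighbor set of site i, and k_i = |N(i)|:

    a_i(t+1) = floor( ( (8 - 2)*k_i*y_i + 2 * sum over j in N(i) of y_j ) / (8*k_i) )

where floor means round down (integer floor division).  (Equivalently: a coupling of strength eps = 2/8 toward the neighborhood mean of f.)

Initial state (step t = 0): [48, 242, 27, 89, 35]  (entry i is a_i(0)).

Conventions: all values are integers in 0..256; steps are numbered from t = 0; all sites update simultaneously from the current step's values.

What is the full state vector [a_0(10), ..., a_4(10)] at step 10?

Answer: [177, 177, 177, 177, 177]

Derivation:
t=0: [48, 242, 27, 89, 35]
t=1: [61, 172, 209, 116, 220]
t=2: [75, 167, 167, 149, 168]
t=3: [97, 169, 169, 168, 169]
t=4: [129, 172, 172, 172, 172]
t=5: [175, 176, 176, 176, 176]
t=6: [177, 177, 177, 177, 177]
t=7: [177, 177, 177, 177, 177]
t=8: [177, 177, 177, 177, 177]
t=9: [177, 177, 177, 177, 177]
t=10: [177, 177, 177, 177, 177]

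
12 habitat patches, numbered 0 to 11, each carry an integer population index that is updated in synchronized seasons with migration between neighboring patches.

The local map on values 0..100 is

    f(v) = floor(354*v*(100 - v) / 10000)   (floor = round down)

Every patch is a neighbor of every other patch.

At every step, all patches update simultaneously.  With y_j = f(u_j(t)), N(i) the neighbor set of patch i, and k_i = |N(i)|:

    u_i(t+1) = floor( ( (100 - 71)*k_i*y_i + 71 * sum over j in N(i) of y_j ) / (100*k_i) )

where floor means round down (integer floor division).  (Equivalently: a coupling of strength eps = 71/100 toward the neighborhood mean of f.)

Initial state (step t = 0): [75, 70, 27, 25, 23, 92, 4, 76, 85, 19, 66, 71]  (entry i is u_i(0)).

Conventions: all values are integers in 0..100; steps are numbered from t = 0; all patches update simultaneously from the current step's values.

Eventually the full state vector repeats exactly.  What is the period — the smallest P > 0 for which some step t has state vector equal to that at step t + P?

Answer: 2
Key observation: The state at step 4, [86, 86, 86, 86, 86, 86, 86, 86, 86, 86, 86, 86], reappears at step 6 — and no state repeats earlier — so the cycle the system enters has period 2.

Derivation:
t=0: [75, 70, 27, 25, 23, 92, 4, 76, 85, 19, 66, 71]
t=1: [59, 61, 60, 59, 58, 50, 47, 58, 54, 56, 62, 60]
t=2: [85, 85, 85, 85, 85, 86, 86, 85, 85, 85, 85, 85]
t=3: [44, 44, 44, 44, 44, 43, 43, 44, 44, 44, 44, 44]
t=4: [86, 86, 86, 86, 86, 86, 86, 86, 86, 86, 86, 86]
t=5: [42, 42, 42, 42, 42, 42, 42, 42, 42, 42, 42, 42]
t=6: [86, 86, 86, 86, 86, 86, 86, 86, 86, 86, 86, 86]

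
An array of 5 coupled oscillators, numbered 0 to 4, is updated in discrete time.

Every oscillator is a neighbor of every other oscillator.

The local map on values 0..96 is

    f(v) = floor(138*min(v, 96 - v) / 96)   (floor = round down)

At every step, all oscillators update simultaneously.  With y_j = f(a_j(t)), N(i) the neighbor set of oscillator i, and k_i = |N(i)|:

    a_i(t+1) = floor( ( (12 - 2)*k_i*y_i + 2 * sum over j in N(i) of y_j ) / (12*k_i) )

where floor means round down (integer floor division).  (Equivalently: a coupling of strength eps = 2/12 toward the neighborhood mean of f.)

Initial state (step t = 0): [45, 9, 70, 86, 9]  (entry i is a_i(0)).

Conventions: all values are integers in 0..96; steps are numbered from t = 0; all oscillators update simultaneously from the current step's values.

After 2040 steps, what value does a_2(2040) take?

Answer: a_2(2040) = 46
Key observation: The state at step 5, [63, 65, 65, 63, 65], reappears at step 9: the system is in a cycle of period 4 from step 5 on.  Therefore the state at step 2040 equals the state at step 5 + ((2040 - 5) mod 4) = 8, which is [44, 46, 46, 44, 46].

Derivation:
t=0: [45, 9, 70, 86, 9]
t=1: [56, 15, 35, 16, 15]
t=2: [52, 23, 46, 25, 23]
t=3: [59, 35, 61, 37, 35]
t=4: [52, 50, 50, 52, 50]
t=5: [63, 65, 65, 63, 65]
t=6: [46, 44, 44, 46, 44]
t=7: [65, 63, 63, 65, 63]
t=8: [44, 46, 46, 44, 46]
t=9: [63, 65, 65, 63, 65]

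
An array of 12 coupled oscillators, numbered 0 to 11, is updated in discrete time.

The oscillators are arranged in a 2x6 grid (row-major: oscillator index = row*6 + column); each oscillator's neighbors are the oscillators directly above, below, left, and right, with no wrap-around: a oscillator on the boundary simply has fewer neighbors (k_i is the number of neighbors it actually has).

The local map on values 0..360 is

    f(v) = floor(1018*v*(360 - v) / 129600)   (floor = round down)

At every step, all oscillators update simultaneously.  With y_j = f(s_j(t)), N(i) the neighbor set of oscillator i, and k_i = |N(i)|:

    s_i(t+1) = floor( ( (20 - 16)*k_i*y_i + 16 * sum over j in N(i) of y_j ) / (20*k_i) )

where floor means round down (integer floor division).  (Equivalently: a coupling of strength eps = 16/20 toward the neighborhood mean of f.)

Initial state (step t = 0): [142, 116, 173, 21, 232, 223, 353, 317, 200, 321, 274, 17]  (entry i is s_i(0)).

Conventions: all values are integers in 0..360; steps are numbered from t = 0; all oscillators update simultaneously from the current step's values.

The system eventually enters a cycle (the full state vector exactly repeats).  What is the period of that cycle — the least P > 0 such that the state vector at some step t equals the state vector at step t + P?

Answer: 2
Key observation: The state at step 14, [234, 234, 234, 234, 234, 234, 234, 234, 234, 234, 234, 234], reappears at step 16 — and no state repeats earlier — so the cycle the system enters has period 2.

Derivation:
t=0: [142, 116, 173, 21, 232, 223, 353, 317, 200, 321, 274, 17]
t=1: [145, 205, 191, 167, 174, 159, 143, 152, 172, 150, 137, 178]
t=2: [245, 248, 251, 251, 248, 253, 245, 248, 250, 248, 249, 246]
t=3: [219, 217, 215, 216, 215, 217, 219, 218, 216, 216, 218, 215]
t=4: [242, 243, 243, 244, 243, 243, 242, 243, 243, 243, 243, 243]
t=5: [223, 223, 222, 222, 222, 223, 223, 223, 223, 222, 223, 223]
t=6: [239, 239, 239, 240, 239, 239, 239, 239, 239, 239, 239, 239]
t=7: [227, 227, 226, 226, 226, 227, 227, 227, 227, 226, 227, 227]
t=8: [237, 237, 237, 237, 237, 237, 237, 237, 237, 237, 237, 237]
t=9: [228, 228, 228, 228, 228, 228, 228, 228, 228, 228, 228, 228]
t=10: [236, 236, 236, 236, 236, 236, 236, 236, 236, 236, 236, 236]
t=11: [229, 229, 229, 229, 229, 229, 229, 229, 229, 229, 229, 229]
t=12: [235, 235, 235, 235, 235, 235, 235, 235, 235, 235, 235, 235]
t=13: [230, 230, 230, 230, 230, 230, 230, 230, 230, 230, 230, 230]
t=14: [234, 234, 234, 234, 234, 234, 234, 234, 234, 234, 234, 234]
t=15: [231, 231, 231, 231, 231, 231, 231, 231, 231, 231, 231, 231]
t=16: [234, 234, 234, 234, 234, 234, 234, 234, 234, 234, 234, 234]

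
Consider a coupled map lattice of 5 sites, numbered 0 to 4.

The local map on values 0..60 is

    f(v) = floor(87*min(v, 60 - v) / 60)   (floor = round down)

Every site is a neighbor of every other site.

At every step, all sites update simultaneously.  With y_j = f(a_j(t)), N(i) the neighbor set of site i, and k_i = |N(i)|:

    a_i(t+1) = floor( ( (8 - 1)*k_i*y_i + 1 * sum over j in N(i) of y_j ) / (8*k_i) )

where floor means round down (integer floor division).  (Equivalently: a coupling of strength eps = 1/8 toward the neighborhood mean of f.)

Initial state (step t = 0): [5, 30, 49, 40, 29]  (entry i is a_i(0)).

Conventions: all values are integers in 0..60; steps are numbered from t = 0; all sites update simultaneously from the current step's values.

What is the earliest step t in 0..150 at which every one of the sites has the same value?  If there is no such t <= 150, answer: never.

Simulating step by step:
t=0: [5, 30, 49, 40, 29]  (not all equal)
t=1: [10, 40, 16, 28, 39]  (not all equal)
t=2: [16, 28, 23, 38, 29]  (not all equal)
t=3: [24, 39, 33, 31, 40]  (not all equal)
t=4: [34, 30, 38, 40, 29]  (not all equal)
t=5: [36, 41, 31, 30, 41]  (not all equal)
t=6: [34, 28, 40, 41, 28]  (not all equal)
t=7: [36, 39, 29, 28, 39]  (not all equal)
t=8: [34, 30, 40, 39, 30]  (not all equal)
t=9: [36, 41, 30, 31, 41]  (not all equal)
t=10: [34, 28, 41, 40, 28]  (not all equal)
t=11: [36, 39, 28, 29, 39]  (not all equal)
t=12: [34, 30, 39, 40, 30]  (not all equal)
t=13: [36, 41, 31, 30, 41]  (not all equal)

Answer: never
Key observation: The state at step 5 reappears at step 13 — the system is in a cycle of period 8 from step 5 on.  No step 0..13 is synchronized, and the cycle repeats forever, so no step up to 150 (or ever) has all sites equal.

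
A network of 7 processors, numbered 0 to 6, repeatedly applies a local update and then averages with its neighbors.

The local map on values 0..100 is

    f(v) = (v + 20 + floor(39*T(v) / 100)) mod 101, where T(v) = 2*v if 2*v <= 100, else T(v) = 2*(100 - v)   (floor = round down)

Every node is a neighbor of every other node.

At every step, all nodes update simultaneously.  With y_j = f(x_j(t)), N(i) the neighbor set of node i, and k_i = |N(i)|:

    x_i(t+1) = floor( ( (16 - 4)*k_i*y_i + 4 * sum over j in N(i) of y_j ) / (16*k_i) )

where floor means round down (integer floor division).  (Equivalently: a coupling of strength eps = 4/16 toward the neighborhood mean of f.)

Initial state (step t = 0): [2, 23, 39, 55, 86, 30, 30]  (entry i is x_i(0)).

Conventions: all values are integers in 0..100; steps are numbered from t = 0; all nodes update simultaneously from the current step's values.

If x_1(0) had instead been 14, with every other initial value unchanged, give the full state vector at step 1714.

Simulating step by step:
t=0: [2, 14, 39, 55, 86, 30, 30]
t=1: [29, 44, 76, 19, 24, 65, 65]
t=2: [63, 82, 22, 50, 57, 21, 21]
t=3: [16, 19, 50, 14, 15, 49, 49]
t=4: [42, 46, 14, 39, 41, 13, 13]
t=5: [83, 16, 48, 79, 82, 47, 47]
t=6: [14, 38, 7, 14, 14, 5, 5]
t=7: [43, 74, 35, 43, 43, 32, 32]
t=8: [90, 31, 80, 90, 90, 76, 76]
t=9: [18, 59, 16, 18, 18, 16, 16]
t=10: [49, 19, 46, 49, 49, 46, 46]
t=11: [7, 40, 2, 7, 7, 2, 2]
t=12: [33, 75, 26, 33, 33, 26, 26]
t=13: [73, 27, 65, 73, 73, 65, 65]
t=14: [15, 54, 13, 15, 15, 13, 13]
t=15: [44, 17, 41, 44, 44, 41, 41]
t=16: [95, 61, 91, 95, 95, 91, 91]
t=17: [16, 11, 16, 16, 16, 16, 16]
t=18: [47, 41, 47, 47, 47, 47, 47]
t=19: [5, 69, 5, 5, 5, 5, 5]
t=20: [27, 16, 27, 27, 27, 27, 27]
t=21: [67, 53, 67, 67, 67, 67, 67]
t=22: [10, 8, 10, 10, 10, 10, 10]
t=23: [36, 34, 36, 36, 36, 36, 36]
t=24: [83, 81, 83, 83, 83, 83, 83]
t=25: [14, 14, 14, 14, 14, 14, 14]
t=26: [44, 44, 44, 44, 44, 44, 44]
t=27: [98, 98, 98, 98, 98, 98, 98]
t=28: [18, 18, 18, 18, 18, 18, 18]
t=29: [52, 52, 52, 52, 52, 52, 52]
t=30: [8, 8, 8, 8, 8, 8, 8]
t=31: [34, 34, 34, 34, 34, 34, 34]
t=32: [80, 80, 80, 80, 80, 80, 80]
t=33: [14, 14, 14, 14, 14, 14, 14]

Answer: [44, 44, 44, 44, 44, 44, 44]
Key observation: The state at step 25, [14, 14, 14, 14, 14, 14, 14], reappears at step 33: the system is in a cycle of period 8 from step 25 on.  Therefore the state at step 1714 equals the state at step 25 + ((1714 - 25) mod 8) = 26, which is [44, 44, 44, 44, 44, 44, 44].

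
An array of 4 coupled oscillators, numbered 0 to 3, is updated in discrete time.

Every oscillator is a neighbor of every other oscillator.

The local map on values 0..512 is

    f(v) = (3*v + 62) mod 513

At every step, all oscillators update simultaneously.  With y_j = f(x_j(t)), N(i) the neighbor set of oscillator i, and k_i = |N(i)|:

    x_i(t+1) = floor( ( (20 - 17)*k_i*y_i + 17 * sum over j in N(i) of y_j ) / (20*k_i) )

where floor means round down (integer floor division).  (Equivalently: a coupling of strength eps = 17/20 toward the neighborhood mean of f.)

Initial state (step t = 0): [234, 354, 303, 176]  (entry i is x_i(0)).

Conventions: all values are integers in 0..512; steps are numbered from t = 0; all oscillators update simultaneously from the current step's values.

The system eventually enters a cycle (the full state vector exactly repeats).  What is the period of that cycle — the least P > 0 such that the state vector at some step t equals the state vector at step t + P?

Simulating step by step:
t=0: [234, 354, 303, 176]
t=1: [217, 237, 189, 240]
t=2: [212, 204, 223, 203]
t=3: [179, 183, 175, 183]
t=4: [89, 87, 91, 87]
t=5: [327, 328, 326, 328]
t=6: [17, 17, 18, 17]
t=7: [113, 113, 113, 113]
t=8: [401, 401, 401, 401]
t=9: [239, 239, 239, 239]
t=10: [266, 266, 266, 266]
t=11: [347, 347, 347, 347]
t=12: [77, 77, 77, 77]
t=13: [293, 293, 293, 293]
t=14: [428, 428, 428, 428]
t=15: [320, 320, 320, 320]
t=16: [509, 509, 509, 509]
t=17: [50, 50, 50, 50]
t=18: [212, 212, 212, 212]
t=19: [185, 185, 185, 185]
t=20: [104, 104, 104, 104]
t=21: [374, 374, 374, 374]
t=22: [158, 158, 158, 158]
t=23: [23, 23, 23, 23]
t=24: [131, 131, 131, 131]
t=25: [455, 455, 455, 455]
t=26: [401, 401, 401, 401]

Answer: 18
Key observation: The state at step 8, [401, 401, 401, 401], reappears at step 26 — and no state repeats earlier — so the cycle the system enters has period 18.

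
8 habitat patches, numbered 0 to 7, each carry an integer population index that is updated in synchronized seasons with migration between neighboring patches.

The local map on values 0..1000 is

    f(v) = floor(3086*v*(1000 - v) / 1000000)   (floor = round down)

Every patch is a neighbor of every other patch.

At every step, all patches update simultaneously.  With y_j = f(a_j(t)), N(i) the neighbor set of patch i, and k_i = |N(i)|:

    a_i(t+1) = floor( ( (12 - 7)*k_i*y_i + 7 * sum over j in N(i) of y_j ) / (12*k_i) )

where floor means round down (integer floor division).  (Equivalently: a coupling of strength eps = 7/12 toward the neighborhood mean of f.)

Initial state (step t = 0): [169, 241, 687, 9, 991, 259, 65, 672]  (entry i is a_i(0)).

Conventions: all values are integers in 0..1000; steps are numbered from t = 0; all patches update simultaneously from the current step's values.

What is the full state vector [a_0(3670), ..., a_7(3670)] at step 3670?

Answer: [756, 756, 756, 756, 756, 756, 756, 756]
Key observation: The state at step 24, [756, 756, 756, 756, 756, 756, 756, 756], reappears at step 26: the system is in a cycle of period 2 from step 24 on.  Therefore the state at step 3670 equals the state at step 24 + ((3670 - 24) mod 2) = 24, which is [756, 756, 756, 756, 756, 756, 756, 756].

Derivation:
t=0: [169, 241, 687, 9, 991, 259, 65, 672]
t=1: [408, 452, 485, 273, 273, 461, 326, 491]
t=2: [724, 731, 733, 680, 680, 731, 702, 733]
t=3: [623, 620, 619, 642, 642, 620, 633, 619]
t=4: [721, 722, 722, 716, 716, 722, 719, 722]
t=5: [621, 620, 620, 623, 623, 620, 622, 620]
t=6: [725, 726, 726, 725, 725, 726, 725, 726]
t=7: [614, 613, 613, 614, 614, 613, 614, 613]
t=8: [731, 731, 731, 731, 731, 731, 731, 731]
t=9: [606, 606, 606, 606, 606, 606, 606, 606]
t=10: [736, 736, 736, 736, 736, 736, 736, 736]
t=11: [599, 599, 599, 599, 599, 599, 599, 599]
t=12: [741, 741, 741, 741, 741, 741, 741, 741]
t=13: [592, 592, 592, 592, 592, 592, 592, 592]
t=14: [745, 745, 745, 745, 745, 745, 745, 745]
t=15: [586, 586, 586, 586, 586, 586, 586, 586]
t=16: [748, 748, 748, 748, 748, 748, 748, 748]
t=17: [581, 581, 581, 581, 581, 581, 581, 581]
t=18: [751, 751, 751, 751, 751, 751, 751, 751]
t=19: [577, 577, 577, 577, 577, 577, 577, 577]
t=20: [753, 753, 753, 753, 753, 753, 753, 753]
t=21: [573, 573, 573, 573, 573, 573, 573, 573]
t=22: [755, 755, 755, 755, 755, 755, 755, 755]
t=23: [570, 570, 570, 570, 570, 570, 570, 570]
t=24: [756, 756, 756, 756, 756, 756, 756, 756]
t=25: [569, 569, 569, 569, 569, 569, 569, 569]
t=26: [756, 756, 756, 756, 756, 756, 756, 756]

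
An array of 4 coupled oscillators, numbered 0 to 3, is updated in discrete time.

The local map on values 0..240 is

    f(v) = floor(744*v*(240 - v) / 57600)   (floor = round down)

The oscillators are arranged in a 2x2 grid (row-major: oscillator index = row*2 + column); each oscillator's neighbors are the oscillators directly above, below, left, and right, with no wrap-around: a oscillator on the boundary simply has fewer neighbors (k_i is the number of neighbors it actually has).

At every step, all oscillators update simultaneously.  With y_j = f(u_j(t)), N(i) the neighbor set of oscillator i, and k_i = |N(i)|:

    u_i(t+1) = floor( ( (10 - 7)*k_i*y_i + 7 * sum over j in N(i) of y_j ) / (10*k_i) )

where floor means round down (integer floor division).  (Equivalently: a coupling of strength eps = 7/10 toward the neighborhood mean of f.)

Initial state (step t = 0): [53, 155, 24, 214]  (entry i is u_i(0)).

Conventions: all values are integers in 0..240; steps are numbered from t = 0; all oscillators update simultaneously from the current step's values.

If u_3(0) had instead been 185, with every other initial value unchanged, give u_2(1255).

Answer: u_2(1255) = 134
Key observation: The state at step 4, [183, 183, 183, 183], reappears at step 6: the system is in a cycle of period 2 from step 4 on.  Therefore the state at step 1255 equals the state at step 4 + ((1255 - 4) mod 2) = 5, which is [134, 134, 134, 134].

Derivation:
t=0: [53, 155, 24, 185]
t=1: [121, 141, 110, 121]
t=2: [182, 183, 184, 182]
t=3: [134, 135, 135, 134]
t=4: [183, 183, 183, 183]
t=5: [134, 134, 134, 134]
t=6: [183, 183, 183, 183]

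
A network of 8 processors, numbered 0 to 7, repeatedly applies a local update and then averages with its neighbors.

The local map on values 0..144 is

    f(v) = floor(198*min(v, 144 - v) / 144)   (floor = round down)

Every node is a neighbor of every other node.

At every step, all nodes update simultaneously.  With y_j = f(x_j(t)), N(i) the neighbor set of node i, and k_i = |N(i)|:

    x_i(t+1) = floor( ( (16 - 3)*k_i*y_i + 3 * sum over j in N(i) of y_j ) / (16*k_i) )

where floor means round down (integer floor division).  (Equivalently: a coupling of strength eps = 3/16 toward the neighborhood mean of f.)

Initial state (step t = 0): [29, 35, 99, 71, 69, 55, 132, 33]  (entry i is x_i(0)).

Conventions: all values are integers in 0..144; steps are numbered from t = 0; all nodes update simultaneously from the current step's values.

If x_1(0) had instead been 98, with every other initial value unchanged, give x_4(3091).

Simulating step by step:
t=0: [29, 98, 99, 71, 69, 55, 132, 33]
t=1: [43, 62, 61, 89, 86, 72, 25, 48]
t=2: [61, 82, 80, 74, 77, 93, 42, 67]
t=3: [82, 84, 86, 93, 90, 72, 62, 90]
t=4: [84, 81, 79, 72, 75, 95, 84, 75]
t=5: [82, 86, 88, 96, 92, 71, 82, 92]
t=6: [83, 78, 77, 68, 72, 93, 83, 72]
t=7: [84, 89, 91, 92, 96, 73, 84, 96]
t=8: [80, 75, 72, 72, 68, 92, 80, 68]
t=9: [88, 93, 97, 97, 92, 75, 88, 92]
t=10: [76, 70, 66, 66, 71, 89, 76, 71]
t=11: [92, 95, 90, 90, 95, 78, 92, 95]
t=12: [71, 68, 73, 73, 68, 86, 71, 68]
t=13: [96, 93, 96, 96, 93, 82, 96, 93]
t=14: [66, 69, 66, 66, 69, 81, 66, 69]
t=15: [90, 93, 90, 90, 93, 87, 90, 93]
t=16: [73, 70, 73, 73, 70, 76, 73, 70]
t=17: [96, 96, 96, 96, 96, 93, 96, 96]
t=18: [66, 66, 66, 66, 66, 69, 66, 66]
t=19: [90, 90, 90, 90, 90, 93, 90, 90]
t=20: [73, 73, 73, 73, 73, 70, 73, 73]
t=21: [96, 96, 96, 96, 96, 96, 96, 96]
t=22: [66, 66, 66, 66, 66, 66, 66, 66]
t=23: [90, 90, 90, 90, 90, 90, 90, 90]
t=24: [74, 74, 74, 74, 74, 74, 74, 74]
t=25: [96, 96, 96, 96, 96, 96, 96, 96]

Answer: x_4(3091) = 90
Key observation: The state at step 21, [96, 96, 96, 96, 96, 96, 96, 96], reappears at step 25: the system is in a cycle of period 4 from step 21 on.  Therefore the state at step 3091 equals the state at step 21 + ((3091 - 21) mod 4) = 23, which is [90, 90, 90, 90, 90, 90, 90, 90].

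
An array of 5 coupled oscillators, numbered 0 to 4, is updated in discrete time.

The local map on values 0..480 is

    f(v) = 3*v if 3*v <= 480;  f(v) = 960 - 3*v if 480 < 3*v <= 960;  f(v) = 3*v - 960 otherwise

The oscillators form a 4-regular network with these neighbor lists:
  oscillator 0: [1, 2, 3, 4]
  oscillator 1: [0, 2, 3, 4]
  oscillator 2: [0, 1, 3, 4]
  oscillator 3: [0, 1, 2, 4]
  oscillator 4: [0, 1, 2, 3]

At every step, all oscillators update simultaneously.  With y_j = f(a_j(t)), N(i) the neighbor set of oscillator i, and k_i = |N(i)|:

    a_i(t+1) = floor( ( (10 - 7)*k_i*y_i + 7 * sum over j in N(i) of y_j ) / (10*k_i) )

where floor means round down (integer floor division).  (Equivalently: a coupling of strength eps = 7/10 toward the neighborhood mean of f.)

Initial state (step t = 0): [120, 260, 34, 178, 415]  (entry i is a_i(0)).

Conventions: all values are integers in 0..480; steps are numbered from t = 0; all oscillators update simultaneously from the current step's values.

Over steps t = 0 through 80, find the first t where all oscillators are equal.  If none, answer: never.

Answer: 5
Key observation: Synchronization is absorbing here: once all oscillators are equal they stay equal, and step 5 is the first all-equal step.

Derivation:
t=0: [120, 260, 34, 178, 415]  (not all equal)
t=1: [281, 259, 249, 290, 272]  (not all equal)
t=2: [145, 153, 157, 141, 148]  (not all equal)
t=3: [444, 447, 449, 443, 446]  (not all equal)
t=4: [376, 377, 378, 376, 377]  (not all equal)
t=5: [170, 170, 170, 170, 170]  (all equal)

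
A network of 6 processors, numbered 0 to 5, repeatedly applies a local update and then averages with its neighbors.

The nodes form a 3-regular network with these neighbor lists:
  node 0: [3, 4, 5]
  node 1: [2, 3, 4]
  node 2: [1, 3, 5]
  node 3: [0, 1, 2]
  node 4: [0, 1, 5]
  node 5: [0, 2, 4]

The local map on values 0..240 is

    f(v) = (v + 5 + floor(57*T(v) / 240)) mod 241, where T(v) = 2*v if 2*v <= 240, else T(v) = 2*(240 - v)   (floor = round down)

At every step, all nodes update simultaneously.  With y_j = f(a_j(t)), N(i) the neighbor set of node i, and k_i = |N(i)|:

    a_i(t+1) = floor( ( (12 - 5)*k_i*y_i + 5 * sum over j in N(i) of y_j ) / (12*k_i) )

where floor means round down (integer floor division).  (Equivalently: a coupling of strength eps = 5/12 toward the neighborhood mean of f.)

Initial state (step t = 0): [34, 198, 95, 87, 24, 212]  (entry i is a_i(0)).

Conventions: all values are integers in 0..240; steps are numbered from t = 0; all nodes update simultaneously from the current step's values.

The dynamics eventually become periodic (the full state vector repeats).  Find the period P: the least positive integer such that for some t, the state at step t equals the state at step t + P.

Simulating step by step:
t=0: [34, 198, 95, 87, 24, 212]
t=1: [88, 173, 165, 136, 93, 167]
t=2: [152, 196, 203, 186, 159, 186]
t=3: [203, 218, 221, 215, 206, 212]
t=4: [226, 232, 233, 231, 227, 229]
t=5: [237, 206, 99, 206, 238, 205]
t=6: [64, 185, 182, 185, 64, 153]
t=7: [129, 199, 212, 199, 129, 173]
t=8: [194, 218, 225, 218, 194, 205]
t=9: [222, 231, 234, 231, 222, 225]
t=10: [235, 205, 99, 205, 235, 203]
t=11: [63, 184, 182, 184, 63, 152]
t=12: [127, 198, 212, 198, 127, 172]
t=13: [193, 217, 224, 217, 193, 205]
t=14: [222, 230, 233, 230, 222, 225]
t=15: [235, 205, 99, 205, 235, 203]

Answer: 5
Key observation: The state at step 10, [235, 205, 99, 205, 235, 203], reappears at step 15 — and no state repeats earlier — so the cycle the system enters has period 5.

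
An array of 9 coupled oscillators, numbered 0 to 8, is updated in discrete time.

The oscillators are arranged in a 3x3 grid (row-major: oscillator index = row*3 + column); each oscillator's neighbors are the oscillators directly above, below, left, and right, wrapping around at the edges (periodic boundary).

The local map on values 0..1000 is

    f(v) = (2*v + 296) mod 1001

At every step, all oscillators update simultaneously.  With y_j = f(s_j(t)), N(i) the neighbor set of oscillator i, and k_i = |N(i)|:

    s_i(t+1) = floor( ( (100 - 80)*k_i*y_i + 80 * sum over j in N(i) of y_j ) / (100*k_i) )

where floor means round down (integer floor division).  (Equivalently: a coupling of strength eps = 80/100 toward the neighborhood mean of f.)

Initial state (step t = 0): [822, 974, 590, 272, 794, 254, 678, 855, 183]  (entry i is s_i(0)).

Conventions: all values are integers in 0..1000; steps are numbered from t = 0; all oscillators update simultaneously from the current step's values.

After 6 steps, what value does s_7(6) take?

Answer: s_7(6) = 271

Derivation:
t=0: [822, 974, 590, 272, 794, 254, 678, 855, 183]
t=1: [629, 508, 624, 823, 554, 732, 619, 488, 519]
t=2: [576, 416, 499, 637, 537, 595, 526, 370, 487]
t=3: [356, 254, 324, 443, 317, 397, 333, 229, 285]
t=4: [579, 687, 542, 433, 551, 602, 554, 863, 723]
t=5: [413, 383, 548, 382, 349, 435, 355, 446, 408]
t=6: [127, 350, 169, 268, 293, 344, 96, 271, 171]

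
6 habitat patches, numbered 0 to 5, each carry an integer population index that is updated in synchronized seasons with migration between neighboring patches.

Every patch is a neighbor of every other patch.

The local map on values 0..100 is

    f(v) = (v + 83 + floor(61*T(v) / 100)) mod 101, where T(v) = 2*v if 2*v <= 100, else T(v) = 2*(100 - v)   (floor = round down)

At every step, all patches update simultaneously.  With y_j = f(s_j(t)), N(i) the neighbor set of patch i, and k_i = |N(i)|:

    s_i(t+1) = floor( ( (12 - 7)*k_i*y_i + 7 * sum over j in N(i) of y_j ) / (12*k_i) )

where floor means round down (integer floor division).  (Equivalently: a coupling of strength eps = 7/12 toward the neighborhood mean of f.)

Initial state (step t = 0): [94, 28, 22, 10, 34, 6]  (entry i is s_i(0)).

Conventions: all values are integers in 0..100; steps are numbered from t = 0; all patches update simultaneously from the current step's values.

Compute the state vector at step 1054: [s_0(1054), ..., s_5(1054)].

Answer: [85, 85, 85, 85, 85, 85]
Key observation: The state at step 3, [85, 85, 85, 85, 85, 85], reappears at step 4: the system is in a cycle of period 1 from step 3 on.  Therefore the state at step 1054 equals the state at step 3 + ((1054 - 3) mod 1) = 3, which is [85, 85, 85, 85, 85, 85].

Derivation:
t=0: [94, 28, 22, 10, 34, 6]
t=1: [61, 49, 45, 37, 53, 65]
t=2: [86, 86, 83, 78, 86, 85]
t=3: [85, 85, 85, 85, 85, 85]
t=4: [85, 85, 85, 85, 85, 85]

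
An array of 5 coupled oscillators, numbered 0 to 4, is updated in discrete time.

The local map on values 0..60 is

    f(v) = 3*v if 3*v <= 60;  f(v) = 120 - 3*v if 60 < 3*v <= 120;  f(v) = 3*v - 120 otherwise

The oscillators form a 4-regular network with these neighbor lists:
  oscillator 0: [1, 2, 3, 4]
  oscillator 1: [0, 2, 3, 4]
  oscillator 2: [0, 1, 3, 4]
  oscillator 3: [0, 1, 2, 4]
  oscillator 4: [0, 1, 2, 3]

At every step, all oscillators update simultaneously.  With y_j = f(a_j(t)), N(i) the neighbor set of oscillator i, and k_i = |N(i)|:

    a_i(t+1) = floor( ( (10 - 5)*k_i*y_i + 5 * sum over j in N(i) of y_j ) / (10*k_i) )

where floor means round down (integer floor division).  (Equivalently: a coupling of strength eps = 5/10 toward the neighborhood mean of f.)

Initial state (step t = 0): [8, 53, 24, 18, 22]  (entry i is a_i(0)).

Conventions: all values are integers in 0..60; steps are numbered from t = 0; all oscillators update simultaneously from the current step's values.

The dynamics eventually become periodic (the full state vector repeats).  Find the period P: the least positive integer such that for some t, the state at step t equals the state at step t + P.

Answer: 4
Key observation: The state at step 9, [54, 53, 56, 54, 54], reappears at step 13 — and no state repeats earlier — so the cycle the system enters has period 4.

Derivation:
t=0: [8, 53, 24, 18, 22]
t=1: [36, 42, 45, 47, 47]
t=2: [13, 11, 15, 17, 17]
t=3: [42, 39, 44, 46, 46]
t=4: [9, 8, 11, 13, 13]
t=5: [30, 29, 32, 34, 34]
t=6: [26, 27, 24, 22, 22]
t=7: [45, 44, 47, 49, 49]
t=8: [18, 17, 20, 22, 22]
t=9: [54, 53, 56, 54, 54]
t=10: [42, 41, 44, 42, 42]
t=11: [6, 5, 8, 6, 6]
t=12: [18, 17, 20, 18, 18]
t=13: [54, 53, 56, 54, 54]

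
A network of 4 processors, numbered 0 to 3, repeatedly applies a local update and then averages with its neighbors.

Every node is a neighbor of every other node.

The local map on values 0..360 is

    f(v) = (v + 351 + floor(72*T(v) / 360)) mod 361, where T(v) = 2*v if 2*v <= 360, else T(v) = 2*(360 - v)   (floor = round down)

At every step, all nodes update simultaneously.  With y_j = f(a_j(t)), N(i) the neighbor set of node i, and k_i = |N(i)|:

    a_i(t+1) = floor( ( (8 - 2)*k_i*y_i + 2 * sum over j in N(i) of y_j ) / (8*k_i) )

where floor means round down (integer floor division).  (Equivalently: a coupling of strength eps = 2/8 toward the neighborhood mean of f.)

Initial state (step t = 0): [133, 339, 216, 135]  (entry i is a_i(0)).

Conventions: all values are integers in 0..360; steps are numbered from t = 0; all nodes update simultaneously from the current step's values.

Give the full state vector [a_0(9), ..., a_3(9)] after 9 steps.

Simulating step by step:
t=0: [133, 339, 216, 135]
t=1: [196, 304, 254, 198]
t=2: [259, 302, 282, 260]
t=3: [292, 309, 301, 293]
t=4: [310, 316, 313, 310]
t=5: [320, 322, 321, 320]
t=6: [326, 326, 326, 326]
t=7: [329, 329, 329, 329]
t=8: [331, 331, 331, 331]
t=9: [332, 332, 332, 332]

Answer: [332, 332, 332, 332]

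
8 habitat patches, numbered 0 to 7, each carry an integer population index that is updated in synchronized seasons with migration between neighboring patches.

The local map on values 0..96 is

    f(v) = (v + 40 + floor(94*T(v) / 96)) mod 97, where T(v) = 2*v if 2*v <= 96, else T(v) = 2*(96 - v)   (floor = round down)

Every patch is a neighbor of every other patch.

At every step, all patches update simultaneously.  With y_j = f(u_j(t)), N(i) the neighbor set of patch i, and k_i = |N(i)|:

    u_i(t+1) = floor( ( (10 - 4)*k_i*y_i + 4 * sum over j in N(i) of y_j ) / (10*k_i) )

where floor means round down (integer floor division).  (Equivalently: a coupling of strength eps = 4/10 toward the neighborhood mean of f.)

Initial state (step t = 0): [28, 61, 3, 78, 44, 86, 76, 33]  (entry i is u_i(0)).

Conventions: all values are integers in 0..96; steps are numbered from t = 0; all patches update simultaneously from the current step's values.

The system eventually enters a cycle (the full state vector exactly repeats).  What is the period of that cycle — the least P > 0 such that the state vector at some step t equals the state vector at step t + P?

Simulating step by step:
t=0: [28, 61, 3, 78, 44, 86, 76, 33]
t=1: [37, 63, 50, 54, 63, 50, 55, 45]
t=2: [62, 71, 78, 76, 71, 78, 76, 75]
t=3: [66, 61, 57, 59, 61, 57, 59, 59]
t=4: [69, 72, 74, 73, 72, 74, 73, 73]
t=5: [62, 61, 60, 61, 61, 60, 61, 61]
t=6: [71, 72, 72, 72, 72, 72, 72, 72]
t=7: [62, 62, 62, 62, 62, 62, 62, 62]
t=8: [71, 71, 71, 71, 71, 71, 71, 71]
t=9: [62, 62, 62, 62, 62, 62, 62, 62]

Answer: 2
Key observation: The state at step 7, [62, 62, 62, 62, 62, 62, 62, 62], reappears at step 9 — and no state repeats earlier — so the cycle the system enters has period 2.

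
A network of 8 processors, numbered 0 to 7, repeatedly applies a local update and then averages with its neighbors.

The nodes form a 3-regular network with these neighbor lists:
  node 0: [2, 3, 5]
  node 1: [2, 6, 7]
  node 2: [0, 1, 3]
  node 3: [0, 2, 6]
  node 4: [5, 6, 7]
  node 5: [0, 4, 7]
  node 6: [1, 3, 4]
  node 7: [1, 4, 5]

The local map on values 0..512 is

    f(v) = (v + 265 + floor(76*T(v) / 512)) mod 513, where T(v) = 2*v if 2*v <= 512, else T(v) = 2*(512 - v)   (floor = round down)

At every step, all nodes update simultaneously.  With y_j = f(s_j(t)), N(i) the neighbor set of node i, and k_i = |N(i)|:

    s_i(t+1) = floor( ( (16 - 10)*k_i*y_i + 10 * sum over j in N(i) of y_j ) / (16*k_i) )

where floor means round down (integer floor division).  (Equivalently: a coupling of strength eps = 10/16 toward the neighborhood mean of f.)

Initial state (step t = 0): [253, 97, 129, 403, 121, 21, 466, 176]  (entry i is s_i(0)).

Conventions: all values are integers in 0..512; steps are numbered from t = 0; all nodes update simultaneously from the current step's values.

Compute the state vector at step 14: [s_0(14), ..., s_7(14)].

Simulating step by step:
t=0: [253, 97, 129, 403, 121, 21, 466, 176]
t=1: [219, 387, 298, 224, 369, 316, 294, 414]
t=2: [72, 153, 95, 69, 150, 129, 120, 170]
t=3: [378, 443, 390, 375, 450, 433, 423, 463]
t=4: [178, 207, 181, 176, 215, 206, 200, 219]
t=5: [396, 121, 397, 394, 25, 124, 117, 27]
t=6: [232, 345, 231, 230, 349, 321, 343, 350]
t=7: [67, 126, 70, 70, 144, 121, 126, 144]
t=8: [367, 417, 369, 369, 439, 418, 417, 439]
t=9: [169, 193, 169, 169, 205, 195, 193, 205]
t=10: [384, 105, 383, 383, 11, 109, 105, 11]
t=11: [221, 328, 220, 220, 330, 304, 328, 330]
t=12: [54, 114, 57, 57, 131, 108, 114, 131]
t=13: [350, 401, 352, 352, 423, 402, 401, 423]
t=14: [157, 181, 157, 157, 194, 184, 181, 194]

Answer: [157, 181, 157, 157, 194, 184, 181, 194]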